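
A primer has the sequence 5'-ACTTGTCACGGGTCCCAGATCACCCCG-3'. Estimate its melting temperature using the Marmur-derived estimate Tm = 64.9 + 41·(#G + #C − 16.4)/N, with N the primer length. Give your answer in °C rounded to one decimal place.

Base counts: A=5, T=5, G=6, C=11; G+C = 17, N = 27.
Tm = 64.9 + 41·(17 − 16.4)/27 = 64.9 + 24.60/27 = 65.8°C.

65.8°C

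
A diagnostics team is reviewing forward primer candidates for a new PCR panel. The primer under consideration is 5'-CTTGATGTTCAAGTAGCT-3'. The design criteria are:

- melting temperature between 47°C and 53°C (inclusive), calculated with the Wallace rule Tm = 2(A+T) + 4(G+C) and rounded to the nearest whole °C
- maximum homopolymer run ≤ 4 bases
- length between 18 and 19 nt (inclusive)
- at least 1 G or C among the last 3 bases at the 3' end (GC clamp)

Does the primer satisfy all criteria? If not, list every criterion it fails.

Meets all criteria.

Base counts: A=4, T=7, G=4, C=3 (length 18).
Tm: Tm = 2·11 + 4·7 = 50°C ✓
homopolymer run: longest run = 2 ✓
length: length 18 ✓
GC clamp: 3' end GCT has 2 G/C ✓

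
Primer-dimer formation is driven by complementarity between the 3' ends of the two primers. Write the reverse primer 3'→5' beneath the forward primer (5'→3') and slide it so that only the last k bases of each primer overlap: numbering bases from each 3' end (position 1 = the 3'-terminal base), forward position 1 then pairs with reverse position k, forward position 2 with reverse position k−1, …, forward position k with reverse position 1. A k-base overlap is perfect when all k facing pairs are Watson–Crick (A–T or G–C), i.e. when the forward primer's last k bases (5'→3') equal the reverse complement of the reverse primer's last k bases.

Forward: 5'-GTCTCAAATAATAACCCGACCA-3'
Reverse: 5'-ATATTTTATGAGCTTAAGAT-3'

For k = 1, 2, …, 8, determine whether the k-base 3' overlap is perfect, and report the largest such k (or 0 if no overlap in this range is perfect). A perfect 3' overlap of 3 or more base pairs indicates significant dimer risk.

Longest perfect overlap: 1 complementary base pair; below the dimer-risk threshold (threshold 3).

Last 8 bases (5'→3') — forward …CCCGACCA, reverse …CTTAAGAT.
Reverse complement of the reverse primer's last 8 bases: ATCTTAAG; its first k bases are the reverse complement of the reverse primer's last k bases, so a perfect k-base overlap needs the forward primer's last k bases to equal them.
Comparing (forward last k vs required): k=1: A vs A ✓; k=2: CA vs AT ✗; k=3: CCA vs ATC ✗; k=4: ACCA vs ATCT ✗; k=5: GACCA vs ATCTT ✗; k=6: CGACCA vs ATCTTA ✗; k=7: CCGACCA vs ATCTTAA ✗; k=8: CCCGACCA vs ATCTTAAG ✗.
Only k = 1 is perfect, so the longest perfect 3' overlap is 1.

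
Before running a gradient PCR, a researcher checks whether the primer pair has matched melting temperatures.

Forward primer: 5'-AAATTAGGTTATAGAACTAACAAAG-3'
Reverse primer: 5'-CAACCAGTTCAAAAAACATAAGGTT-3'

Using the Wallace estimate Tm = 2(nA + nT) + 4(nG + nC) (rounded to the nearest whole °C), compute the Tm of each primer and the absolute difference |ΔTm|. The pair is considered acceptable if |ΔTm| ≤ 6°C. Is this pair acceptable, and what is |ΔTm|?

Forward: A=13 T=6 G=4 C=2 → Tm = 2·19 + 4·6 = 62°C.
Reverse: A=12 T=5 G=3 C=5 → Tm = 2·17 + 4·8 = 66°C.
|ΔTm| = |62 − 66| = 4°C, ≤ 6°C.

|ΔTm| = 4°C; the pair is acceptable.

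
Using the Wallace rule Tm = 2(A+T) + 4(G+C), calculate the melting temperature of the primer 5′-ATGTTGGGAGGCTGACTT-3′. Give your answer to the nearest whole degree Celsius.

54°C

Base counts: A=3, T=6, G=7, C=2 (length 18).
Tm = 2·(3+6) + 4·(7+2) = 2·9 + 4·9 = 18 + 36 = 54°C.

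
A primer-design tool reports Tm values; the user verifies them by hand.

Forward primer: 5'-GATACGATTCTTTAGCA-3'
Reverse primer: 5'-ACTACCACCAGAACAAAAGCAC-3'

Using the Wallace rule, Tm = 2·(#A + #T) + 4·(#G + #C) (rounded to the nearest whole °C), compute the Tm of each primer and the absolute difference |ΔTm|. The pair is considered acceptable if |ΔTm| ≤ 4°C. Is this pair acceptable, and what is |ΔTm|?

|ΔTm| = 18°C; the pair is not acceptable.

Forward: A=5 T=6 G=3 C=3 → Tm = 2·11 + 4·6 = 46°C.
Reverse: A=11 T=1 G=2 C=8 → Tm = 2·12 + 4·10 = 64°C.
|ΔTm| = |46 − 64| = 18°C, > 4°C.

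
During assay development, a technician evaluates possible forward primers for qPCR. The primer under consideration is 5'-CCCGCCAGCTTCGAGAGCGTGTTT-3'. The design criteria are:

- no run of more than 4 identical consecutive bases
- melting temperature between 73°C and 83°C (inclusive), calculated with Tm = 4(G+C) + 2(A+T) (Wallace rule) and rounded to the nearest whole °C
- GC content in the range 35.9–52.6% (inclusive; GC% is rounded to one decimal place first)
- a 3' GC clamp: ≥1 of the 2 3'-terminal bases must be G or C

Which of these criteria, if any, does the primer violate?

Fails: GC content, GC clamp.

Base counts: A=3, T=6, G=7, C=8 (length 24).
homopolymer run: longest run = 3 ✓
Tm: Tm = 2·9 + 4·15 = 78°C ✓
GC content: GC 15/24 = 62.5%, outside 35.9–52.6% ✗
GC clamp: 3' end TT has 0 G/C, need ≥1 ✗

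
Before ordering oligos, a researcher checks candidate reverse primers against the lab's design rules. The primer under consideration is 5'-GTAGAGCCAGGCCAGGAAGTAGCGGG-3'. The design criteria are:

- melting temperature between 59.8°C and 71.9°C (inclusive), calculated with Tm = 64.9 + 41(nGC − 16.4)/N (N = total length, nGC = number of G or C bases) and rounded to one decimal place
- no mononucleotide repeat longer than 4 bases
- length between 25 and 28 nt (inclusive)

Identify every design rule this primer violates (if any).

Meets all criteria.

Base counts: A=7, T=2, G=12, C=5 (length 26).
Tm: Tm = 64.9 + 41·(17 − 16.4)/26 = 65.8°C ✓
homopolymer run: longest run = 3 ✓
length: length 26 ✓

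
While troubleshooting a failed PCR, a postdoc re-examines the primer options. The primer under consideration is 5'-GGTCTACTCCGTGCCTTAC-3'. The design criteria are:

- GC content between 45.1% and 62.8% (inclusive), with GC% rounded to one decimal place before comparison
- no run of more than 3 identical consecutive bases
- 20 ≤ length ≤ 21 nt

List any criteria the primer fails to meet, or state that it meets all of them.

Fails: length.

Base counts: A=2, T=6, G=4, C=7 (length 19).
GC content: GC 11/19 = 57.9% ✓
homopolymer run: longest run = 2 ✓
length: length 19, outside 20–21 ✗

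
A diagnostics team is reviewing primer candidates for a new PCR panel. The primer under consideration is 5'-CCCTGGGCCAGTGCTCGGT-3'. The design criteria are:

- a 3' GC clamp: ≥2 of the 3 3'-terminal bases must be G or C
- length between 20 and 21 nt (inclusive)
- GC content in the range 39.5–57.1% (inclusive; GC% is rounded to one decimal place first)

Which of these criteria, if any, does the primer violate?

Base counts: A=1, T=4, G=7, C=7 (length 19).
GC clamp: 3' end GGT has 2 G/C ✓
length: length 19, outside 20–21 ✗
GC content: GC 14/19 = 73.7%, outside 39.5–57.1% ✗

Fails: length, GC content.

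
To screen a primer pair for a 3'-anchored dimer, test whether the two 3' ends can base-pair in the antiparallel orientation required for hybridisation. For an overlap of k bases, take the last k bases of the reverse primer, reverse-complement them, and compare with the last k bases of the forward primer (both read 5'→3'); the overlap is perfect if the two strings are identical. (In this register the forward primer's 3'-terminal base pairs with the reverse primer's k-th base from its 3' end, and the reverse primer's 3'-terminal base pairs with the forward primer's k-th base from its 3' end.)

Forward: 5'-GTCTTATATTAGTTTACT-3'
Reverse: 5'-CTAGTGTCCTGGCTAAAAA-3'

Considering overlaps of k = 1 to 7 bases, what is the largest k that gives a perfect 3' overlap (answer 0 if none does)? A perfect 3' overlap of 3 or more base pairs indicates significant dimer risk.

Longest perfect overlap: 1 complementary base pair; below the dimer-risk threshold (threshold 3).

Last 7 bases (5'→3') — forward …GTTTACT, reverse …CTAAAAA.
Reverse complement of the reverse primer's last 7 bases: TTTTTAG; its first k bases are the reverse complement of the reverse primer's last k bases, so a perfect k-base overlap needs the forward primer's last k bases to equal them.
Comparing (forward last k vs required): k=1: T vs T ✓; k=2: CT vs TT ✗; k=3: ACT vs TTT ✗; k=4: TACT vs TTTT ✗; k=5: TTACT vs TTTTT ✗; k=6: TTTACT vs TTTTTA ✗; k=7: GTTTACT vs TTTTTAG ✗.
Only k = 1 is perfect, so the longest perfect 3' overlap is 1.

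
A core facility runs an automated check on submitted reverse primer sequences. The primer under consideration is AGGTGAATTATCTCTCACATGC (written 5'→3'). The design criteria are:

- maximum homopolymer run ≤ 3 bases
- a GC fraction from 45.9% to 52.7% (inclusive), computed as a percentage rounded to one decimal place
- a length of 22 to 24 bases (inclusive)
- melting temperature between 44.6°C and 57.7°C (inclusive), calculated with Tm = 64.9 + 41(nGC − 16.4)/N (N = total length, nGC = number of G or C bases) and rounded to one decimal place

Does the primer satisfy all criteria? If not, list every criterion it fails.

Fails: GC content.

Base counts: A=6, T=7, G=4, C=5 (length 22).
homopolymer run: longest run = 2 ✓
GC content: GC 9/22 = 40.9%, outside 45.9–52.7% ✗
length: length 22 ✓
Tm: Tm = 64.9 + 41·(9 − 16.4)/22 = 51.1°C ✓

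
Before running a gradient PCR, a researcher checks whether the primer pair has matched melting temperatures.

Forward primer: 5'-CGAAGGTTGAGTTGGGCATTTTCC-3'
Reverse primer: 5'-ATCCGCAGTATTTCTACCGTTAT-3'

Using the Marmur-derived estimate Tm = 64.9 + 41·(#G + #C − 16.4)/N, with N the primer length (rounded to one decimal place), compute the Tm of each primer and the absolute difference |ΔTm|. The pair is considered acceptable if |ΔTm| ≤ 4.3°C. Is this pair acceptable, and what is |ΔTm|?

|ΔTm| = 5.7°C; the pair is not acceptable.

Forward: G+C = 12, N = 24 → Tm = 64.9 + 41·(12 − 16.4)/24 = 57.4°C.
Reverse: G+C = 9, N = 23 → Tm = 64.9 + 41·(9 − 16.4)/23 = 51.7°C.
|ΔTm| = |57.4 − 51.7| = 5.7°C, > 4.3°C.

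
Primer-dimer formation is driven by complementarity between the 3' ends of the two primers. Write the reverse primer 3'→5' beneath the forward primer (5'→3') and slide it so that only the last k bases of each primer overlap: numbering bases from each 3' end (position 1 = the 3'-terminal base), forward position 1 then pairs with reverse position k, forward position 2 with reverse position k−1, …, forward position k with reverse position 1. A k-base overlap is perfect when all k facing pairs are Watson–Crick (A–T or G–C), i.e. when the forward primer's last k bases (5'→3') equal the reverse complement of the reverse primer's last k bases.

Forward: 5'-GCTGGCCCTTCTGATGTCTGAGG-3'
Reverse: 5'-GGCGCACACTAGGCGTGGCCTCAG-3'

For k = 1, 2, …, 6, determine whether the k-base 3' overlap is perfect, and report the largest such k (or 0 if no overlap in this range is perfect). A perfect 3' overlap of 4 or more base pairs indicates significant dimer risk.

Last 6 bases (5'→3') — forward …CTGAGG, reverse …CCTCAG.
Reverse complement of the reverse primer's last 6 bases: CTGAGG; its first k bases are the reverse complement of the reverse primer's last k bases, so a perfect k-base overlap needs the forward primer's last k bases to equal them.
Comparing (forward last k vs required): k=1: G vs C ✗; k=2: GG vs CT ✗; k=3: AGG vs CTG ✗; k=4: GAGG vs CTGA ✗; k=5: TGAGG vs CTGAG ✗; k=6: CTGAGG vs CTGAGG ✓.
Only k = 6 is perfect, so the longest perfect 3' overlap is 6.

Longest perfect overlap: 6 complementary base pairs; significant dimer risk (threshold 4).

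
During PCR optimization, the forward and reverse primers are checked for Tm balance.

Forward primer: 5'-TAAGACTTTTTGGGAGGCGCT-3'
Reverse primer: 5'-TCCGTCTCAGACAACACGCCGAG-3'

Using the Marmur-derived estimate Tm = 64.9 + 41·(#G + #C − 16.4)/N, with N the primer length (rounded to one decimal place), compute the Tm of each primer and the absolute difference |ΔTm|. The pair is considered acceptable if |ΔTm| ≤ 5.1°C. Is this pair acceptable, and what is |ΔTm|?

|ΔTm| = 8.2°C; the pair is not acceptable.

Forward: G+C = 10, N = 21 → Tm = 64.9 + 41·(10 − 16.4)/21 = 52.4°C.
Reverse: G+C = 14, N = 23 → Tm = 64.9 + 41·(14 − 16.4)/23 = 60.6°C.
|ΔTm| = |52.4 − 60.6| = 8.2°C, > 5.1°C.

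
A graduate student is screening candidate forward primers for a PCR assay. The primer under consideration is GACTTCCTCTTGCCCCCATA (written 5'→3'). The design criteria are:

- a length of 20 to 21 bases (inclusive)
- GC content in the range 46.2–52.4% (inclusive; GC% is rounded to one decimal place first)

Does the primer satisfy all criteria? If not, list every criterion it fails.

Base counts: A=3, T=6, G=2, C=9 (length 20).
length: length 20 ✓
GC content: GC 11/20 = 55.0%, outside 46.2–52.4% ✗

Fails: GC content.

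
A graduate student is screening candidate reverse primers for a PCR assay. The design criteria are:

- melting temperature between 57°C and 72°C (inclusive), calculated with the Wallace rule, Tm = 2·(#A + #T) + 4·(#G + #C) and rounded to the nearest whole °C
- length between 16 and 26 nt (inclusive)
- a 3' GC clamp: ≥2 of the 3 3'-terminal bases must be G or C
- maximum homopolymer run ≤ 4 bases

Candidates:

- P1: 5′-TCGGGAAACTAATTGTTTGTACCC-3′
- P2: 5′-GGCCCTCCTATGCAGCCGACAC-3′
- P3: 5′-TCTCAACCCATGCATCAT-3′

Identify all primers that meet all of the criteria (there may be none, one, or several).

P1 only.

P1 (24 nt, A=6 T=8 G=5 C=5): Tm = 2·14 + 4·10 = 68°C ✓; length 24 ✓; 3' end CCC has 3 G/C ✓; longest run = 3 ✓ — passes.
P2 (22 nt, A=4 T=3 G=5 C=10): Tm = 2·7 + 4·15 = 74°C, outside 57–72°C ✗; length 22 ✓; 3' end CAC has 2 G/C ✓; longest run = 3 ✓ — fails.
P3 (18 nt, A=5 T=5 G=1 C=7): Tm = 2·10 + 4·8 = 52°C, outside 57–72°C ✗; length 18 ✓; 3' end CAT has 1 G/C, need ≥2 ✗; longest run = 3 ✓ — fails.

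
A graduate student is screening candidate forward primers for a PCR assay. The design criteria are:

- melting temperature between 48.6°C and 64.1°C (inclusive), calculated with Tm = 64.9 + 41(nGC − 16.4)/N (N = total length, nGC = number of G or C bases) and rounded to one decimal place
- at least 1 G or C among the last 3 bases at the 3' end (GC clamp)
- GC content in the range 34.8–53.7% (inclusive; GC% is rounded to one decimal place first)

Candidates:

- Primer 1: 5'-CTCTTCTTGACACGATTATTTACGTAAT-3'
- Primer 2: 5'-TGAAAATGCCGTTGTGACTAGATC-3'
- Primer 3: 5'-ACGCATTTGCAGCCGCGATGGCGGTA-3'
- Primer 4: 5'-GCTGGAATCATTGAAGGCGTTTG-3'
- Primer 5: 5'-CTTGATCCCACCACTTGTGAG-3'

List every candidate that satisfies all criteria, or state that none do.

Primer 2, Primer 4 and Primer 5.

Primer 1 (28 nt, A=7 T=12 G=3 C=6): Tm = 64.9 + 41·(9 − 16.4)/28 = 54.1°C ✓; 3' end AAT has 0 G/C, need ≥1 ✗; GC 9/28 = 32.1%, outside 34.8–53.7% ✗ — fails.
Primer 2 (24 nt, A=7 T=7 G=6 C=4): Tm = 64.9 + 41·(10 − 16.4)/24 = 54.0°C ✓; 3' end ATC has 1 G/C ✓; GC 10/24 = 41.7% ✓ — passes.
Primer 3 (26 nt, A=5 T=5 G=9 C=7): Tm = 64.9 + 41·(16 − 16.4)/26 = 64.3°C, outside 48.6–64.1°C ✗; 3' end GTA has 1 G/C ✓; GC 16/26 = 61.5%, outside 34.8–53.7% ✗ — fails.
Primer 4 (23 nt, A=5 T=7 G=8 C=3): Tm = 64.9 + 41·(11 − 16.4)/23 = 55.3°C ✓; 3' end TTG has 1 G/C ✓; GC 11/23 = 47.8% ✓ — passes.
Primer 5 (21 nt, A=4 T=6 G=4 C=7): Tm = 64.9 + 41·(11 − 16.4)/21 = 54.4°C ✓; 3' end GAG has 2 G/C ✓; GC 11/21 = 52.4% ✓ — passes.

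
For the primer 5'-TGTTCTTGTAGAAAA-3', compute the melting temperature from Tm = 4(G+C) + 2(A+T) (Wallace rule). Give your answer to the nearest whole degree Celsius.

Base counts: A=5, T=6, G=3, C=1 (length 15).
Tm = 2·(5+6) + 4·(3+1) = 2·11 + 4·4 = 22 + 16 = 38°C.

38°C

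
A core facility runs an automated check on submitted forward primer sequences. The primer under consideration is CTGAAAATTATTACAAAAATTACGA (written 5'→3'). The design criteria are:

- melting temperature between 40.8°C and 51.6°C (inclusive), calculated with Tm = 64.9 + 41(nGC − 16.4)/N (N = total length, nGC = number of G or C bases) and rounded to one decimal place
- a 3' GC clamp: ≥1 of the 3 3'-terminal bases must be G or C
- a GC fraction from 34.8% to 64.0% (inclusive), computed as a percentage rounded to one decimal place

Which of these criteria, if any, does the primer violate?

Fails: GC content.

Base counts: A=13, T=7, G=2, C=3 (length 25).
Tm: Tm = 64.9 + 41·(5 − 16.4)/25 = 46.2°C ✓
GC clamp: 3' end CGA has 2 G/C ✓
GC content: GC 5/25 = 20.0%, outside 34.8–64.0% ✗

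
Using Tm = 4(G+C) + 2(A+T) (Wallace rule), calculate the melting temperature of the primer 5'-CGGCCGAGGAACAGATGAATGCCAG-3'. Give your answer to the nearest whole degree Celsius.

80°C

Base counts: A=8, T=2, G=9, C=6 (length 25).
Tm = 2·(8+2) + 4·(9+6) = 2·10 + 4·15 = 20 + 60 = 80°C.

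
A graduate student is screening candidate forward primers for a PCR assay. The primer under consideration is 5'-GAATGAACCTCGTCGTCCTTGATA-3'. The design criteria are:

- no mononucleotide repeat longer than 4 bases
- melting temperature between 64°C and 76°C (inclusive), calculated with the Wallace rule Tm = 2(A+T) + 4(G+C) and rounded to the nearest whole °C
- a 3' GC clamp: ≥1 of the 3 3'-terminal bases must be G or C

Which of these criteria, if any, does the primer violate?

Fails: GC clamp.

Base counts: A=6, T=7, G=5, C=6 (length 24).
homopolymer run: longest run = 2 ✓
Tm: Tm = 2·13 + 4·11 = 70°C ✓
GC clamp: 3' end ATA has 0 G/C, need ≥1 ✗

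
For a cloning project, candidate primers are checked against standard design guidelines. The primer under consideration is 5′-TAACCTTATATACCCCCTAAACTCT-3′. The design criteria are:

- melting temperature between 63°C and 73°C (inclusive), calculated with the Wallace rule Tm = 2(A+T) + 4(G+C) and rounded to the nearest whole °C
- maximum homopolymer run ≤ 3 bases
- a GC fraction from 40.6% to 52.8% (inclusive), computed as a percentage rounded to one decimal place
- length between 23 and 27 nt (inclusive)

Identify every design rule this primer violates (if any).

Base counts: A=8, T=8, G=0, C=9 (length 25).
Tm: Tm = 2·16 + 4·9 = 68°C ✓
homopolymer run: longest run = 5, exceeds 3 ✗
GC content: GC 9/25 = 36.0%, outside 40.6–52.8% ✗
length: length 25 ✓

Fails: homopolymer run, GC content.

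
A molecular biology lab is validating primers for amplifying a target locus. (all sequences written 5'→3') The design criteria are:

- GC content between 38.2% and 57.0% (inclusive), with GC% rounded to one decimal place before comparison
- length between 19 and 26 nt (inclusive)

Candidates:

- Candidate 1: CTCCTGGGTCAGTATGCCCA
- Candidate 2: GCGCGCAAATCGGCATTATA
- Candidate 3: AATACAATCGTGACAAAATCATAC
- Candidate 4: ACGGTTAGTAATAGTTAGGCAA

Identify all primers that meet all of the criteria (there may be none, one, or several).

Candidate 1 (20 nt, A=3 T=5 G=5 C=7): GC 12/20 = 60.0%, outside 38.2–57.0% ✗; length 20 ✓ — fails.
Candidate 2 (20 nt, A=6 T=4 G=5 C=5): GC 10/20 = 50.0% ✓; length 20 ✓ — passes.
Candidate 3 (24 nt, A=12 T=5 G=2 C=5): GC 7/24 = 29.2%, outside 38.2–57.0% ✗; length 24 ✓ — fails.
Candidate 4 (22 nt, A=8 T=6 G=6 C=2): GC 8/22 = 36.4%, outside 38.2–57.0% ✗; length 22 ✓ — fails.

Candidate 2 only.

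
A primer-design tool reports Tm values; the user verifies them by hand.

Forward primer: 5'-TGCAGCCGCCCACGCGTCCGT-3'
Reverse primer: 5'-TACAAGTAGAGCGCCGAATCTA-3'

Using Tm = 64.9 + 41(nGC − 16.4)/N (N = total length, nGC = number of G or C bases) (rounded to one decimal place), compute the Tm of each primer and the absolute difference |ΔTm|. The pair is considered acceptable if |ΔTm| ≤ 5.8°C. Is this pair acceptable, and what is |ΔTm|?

|ΔTm| = 11.1°C; the pair is not acceptable.

Forward: G+C = 16, N = 21 → Tm = 64.9 + 41·(16 − 16.4)/21 = 64.1°C.
Reverse: G+C = 10, N = 22 → Tm = 64.9 + 41·(10 − 16.4)/22 = 53.0°C.
|ΔTm| = |64.1 − 53.0| = 11.1°C, > 5.8°C.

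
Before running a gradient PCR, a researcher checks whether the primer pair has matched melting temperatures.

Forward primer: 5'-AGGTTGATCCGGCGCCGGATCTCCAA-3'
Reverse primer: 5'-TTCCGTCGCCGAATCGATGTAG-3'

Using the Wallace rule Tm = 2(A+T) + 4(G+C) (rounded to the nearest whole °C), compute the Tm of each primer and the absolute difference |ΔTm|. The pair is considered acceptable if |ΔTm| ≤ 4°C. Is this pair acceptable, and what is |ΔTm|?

|ΔTm| = 16°C; the pair is not acceptable.

Forward: A=5 T=5 G=8 C=8 → Tm = 2·10 + 4·16 = 84°C.
Reverse: A=4 T=6 G=6 C=6 → Tm = 2·10 + 4·12 = 68°C.
|ΔTm| = |84 − 68| = 16°C, > 4°C.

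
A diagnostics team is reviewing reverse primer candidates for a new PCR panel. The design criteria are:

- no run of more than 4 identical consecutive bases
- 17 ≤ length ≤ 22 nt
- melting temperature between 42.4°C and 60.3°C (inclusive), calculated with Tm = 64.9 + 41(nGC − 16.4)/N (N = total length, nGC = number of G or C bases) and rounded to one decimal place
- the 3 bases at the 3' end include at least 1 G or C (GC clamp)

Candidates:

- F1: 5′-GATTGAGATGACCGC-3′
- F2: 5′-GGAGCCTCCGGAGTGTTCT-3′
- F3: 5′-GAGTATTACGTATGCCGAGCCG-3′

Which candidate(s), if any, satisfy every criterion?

F2 and F3.

F1 (15 nt, A=4 T=3 G=5 C=3): longest run = 2 ✓; length 15, outside 17–22 ✗; Tm = 64.9 + 41·(8 − 16.4)/15 = 41.9°C, outside 42.4–60.3°C ✗; 3' end CGC has 3 G/C ✓ — fails.
F2 (19 nt, A=2 T=5 G=7 C=5): longest run = 2 ✓; length 19 ✓; Tm = 64.9 + 41·(12 − 16.4)/19 = 55.4°C ✓; 3' end TCT has 1 G/C ✓ — passes.
F3 (22 nt, A=5 T=5 G=7 C=5): longest run = 2 ✓; length 22 ✓; Tm = 64.9 + 41·(12 − 16.4)/22 = 56.7°C ✓; 3' end CCG has 3 G/C ✓ — passes.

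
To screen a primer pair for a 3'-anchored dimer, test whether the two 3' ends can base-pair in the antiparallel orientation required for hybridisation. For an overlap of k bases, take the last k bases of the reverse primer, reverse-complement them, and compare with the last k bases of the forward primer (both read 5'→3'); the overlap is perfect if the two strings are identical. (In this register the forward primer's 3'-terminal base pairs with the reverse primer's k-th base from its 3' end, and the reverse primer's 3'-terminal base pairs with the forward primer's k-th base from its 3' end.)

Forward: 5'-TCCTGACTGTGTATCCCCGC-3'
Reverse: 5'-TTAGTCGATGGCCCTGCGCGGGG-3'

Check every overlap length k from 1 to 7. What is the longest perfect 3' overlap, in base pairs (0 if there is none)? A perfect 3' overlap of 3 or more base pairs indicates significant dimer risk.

Last 7 bases (5'→3') — forward …TCCCCGC, reverse …CGCGGGG.
Reverse complement of the reverse primer's last 7 bases: CCCCGCG; its first k bases are the reverse complement of the reverse primer's last k bases, so a perfect k-base overlap needs the forward primer's last k bases to equal them.
Comparing (forward last k vs required): k=1: C vs C ✓; k=2: GC vs CC ✗; k=3: CGC vs CCC ✗; k=4: CCGC vs CCCC ✗; k=5: CCCGC vs CCCCG ✗; k=6: CCCCGC vs CCCCGC ✓; k=7: TCCCCGC vs CCCCGCG ✗.
Perfect overlaps at k = 1, 6; the largest is 6.

Longest perfect overlap: 6 complementary base pairs; significant dimer risk (threshold 3).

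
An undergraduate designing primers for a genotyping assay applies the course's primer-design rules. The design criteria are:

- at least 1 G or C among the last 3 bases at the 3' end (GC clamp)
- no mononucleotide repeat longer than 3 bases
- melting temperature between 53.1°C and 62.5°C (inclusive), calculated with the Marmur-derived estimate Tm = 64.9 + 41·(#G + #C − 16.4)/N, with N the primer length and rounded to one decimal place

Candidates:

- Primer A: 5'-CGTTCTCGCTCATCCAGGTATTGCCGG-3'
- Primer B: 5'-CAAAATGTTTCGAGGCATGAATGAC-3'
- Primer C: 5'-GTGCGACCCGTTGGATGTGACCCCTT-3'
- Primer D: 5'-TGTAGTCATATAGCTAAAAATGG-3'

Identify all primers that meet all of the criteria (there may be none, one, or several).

Primer A (27 nt, A=3 T=8 G=7 C=9): 3' end CGG has 3 G/C ✓; longest run = 2 ✓; Tm = 64.9 + 41·(16 − 16.4)/27 = 64.3°C, outside 53.1–62.5°C ✗ — fails.
Primer B (25 nt, A=9 T=6 G=6 C=4): 3' end GAC has 2 G/C ✓; longest run = 4, exceeds 3 ✗; Tm = 64.9 + 41·(10 − 16.4)/25 = 54.4°C ✓ — fails.
Primer C (26 nt, A=3 T=7 G=8 C=8): 3' end CTT has 1 G/C ✓; longest run = 4, exceeds 3 ✗; Tm = 64.9 + 41·(16 − 16.4)/26 = 64.3°C, outside 53.1–62.5°C ✗ — fails.
Primer D (23 nt, A=9 T=7 G=5 C=2): 3' end TGG has 2 G/C ✓; longest run = 5, exceeds 3 ✗; Tm = 64.9 + 41·(7 − 16.4)/23 = 48.1°C, outside 53.1–62.5°C ✗ — fails.

None of the candidates satisfy all criteria.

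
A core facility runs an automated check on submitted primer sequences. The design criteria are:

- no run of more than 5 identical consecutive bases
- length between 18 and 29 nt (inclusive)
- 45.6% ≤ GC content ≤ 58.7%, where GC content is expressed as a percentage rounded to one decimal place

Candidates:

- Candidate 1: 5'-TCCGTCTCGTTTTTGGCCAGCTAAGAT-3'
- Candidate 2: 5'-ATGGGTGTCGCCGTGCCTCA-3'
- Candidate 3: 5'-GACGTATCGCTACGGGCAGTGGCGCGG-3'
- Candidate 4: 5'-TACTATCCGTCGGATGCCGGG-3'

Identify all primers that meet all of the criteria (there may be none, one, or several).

Candidate 1 (27 nt, A=4 T=10 G=6 C=7): longest run = 5 ✓; length 27 ✓; GC 13/27 = 48.1% ✓ — passes.
Candidate 2 (20 nt, A=2 T=5 G=7 C=6): longest run = 3 ✓; length 20 ✓; GC 13/20 = 65.0%, outside 45.6–58.7% ✗ — fails.
Candidate 3 (27 nt, A=4 T=4 G=12 C=7): longest run = 3 ✓; length 27 ✓; GC 19/27 = 70.4%, outside 45.6–58.7% ✗ — fails.
Candidate 4 (21 nt, A=3 T=5 G=7 C=6): longest run = 3 ✓; length 21 ✓; GC 13/21 = 61.9%, outside 45.6–58.7% ✗ — fails.

Candidate 1 only.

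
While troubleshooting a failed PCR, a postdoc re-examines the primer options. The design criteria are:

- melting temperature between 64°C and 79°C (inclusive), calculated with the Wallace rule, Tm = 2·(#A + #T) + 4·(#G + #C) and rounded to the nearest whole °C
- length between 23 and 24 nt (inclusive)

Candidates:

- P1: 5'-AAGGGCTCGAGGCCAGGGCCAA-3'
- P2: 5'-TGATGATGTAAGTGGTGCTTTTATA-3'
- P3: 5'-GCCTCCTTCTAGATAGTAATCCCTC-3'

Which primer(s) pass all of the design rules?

None of the candidates satisfy all criteria.

P1 (22 nt, A=6 T=1 G=9 C=6): Tm = 2·7 + 4·15 = 74°C ✓; length 22, outside 23–24 ✗ — fails.
P2 (25 nt, A=6 T=11 G=7 C=1): Tm = 2·17 + 4·8 = 66°C ✓; length 25, outside 23–24 ✗ — fails.
P3 (25 nt, A=5 T=8 G=3 C=9): Tm = 2·13 + 4·12 = 74°C ✓; length 25, outside 23–24 ✗ — fails.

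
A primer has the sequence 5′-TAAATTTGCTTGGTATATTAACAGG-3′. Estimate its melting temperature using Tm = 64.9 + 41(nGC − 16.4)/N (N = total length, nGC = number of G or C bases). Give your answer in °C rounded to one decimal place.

Base counts: A=8, T=10, G=5, C=2; G+C = 7, N = 25.
Tm = 64.9 + 41·(7 − 16.4)/25 = 64.9 + -385.40/25 = 49.5°C.

49.5°C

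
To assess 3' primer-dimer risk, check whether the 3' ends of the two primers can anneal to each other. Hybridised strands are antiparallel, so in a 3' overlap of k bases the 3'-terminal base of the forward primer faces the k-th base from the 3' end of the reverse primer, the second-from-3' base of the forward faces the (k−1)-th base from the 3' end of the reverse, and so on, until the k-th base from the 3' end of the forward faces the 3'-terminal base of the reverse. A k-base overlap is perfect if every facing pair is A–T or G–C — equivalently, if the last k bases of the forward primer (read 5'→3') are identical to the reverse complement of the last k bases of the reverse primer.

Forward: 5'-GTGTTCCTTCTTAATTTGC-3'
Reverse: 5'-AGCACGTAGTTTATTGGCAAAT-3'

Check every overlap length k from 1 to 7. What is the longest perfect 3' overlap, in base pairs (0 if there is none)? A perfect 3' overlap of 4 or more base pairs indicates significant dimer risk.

Last 7 bases (5'→3') — forward …AATTTGC, reverse …GGCAAAT.
Reverse complement of the reverse primer's last 7 bases: ATTTGCC; its first k bases are the reverse complement of the reverse primer's last k bases, so a perfect k-base overlap needs the forward primer's last k bases to equal them.
Comparing (forward last k vs required): k=1: C vs A ✗; k=2: GC vs AT ✗; k=3: TGC vs ATT ✗; k=4: TTGC vs ATTT ✗; k=5: TTTGC vs ATTTG ✗; k=6: ATTTGC vs ATTTGC ✓; k=7: AATTTGC vs ATTTGCC ✗.
Only k = 6 is perfect, so the longest perfect 3' overlap is 6.

Longest perfect overlap: 6 complementary base pairs; significant dimer risk (threshold 4).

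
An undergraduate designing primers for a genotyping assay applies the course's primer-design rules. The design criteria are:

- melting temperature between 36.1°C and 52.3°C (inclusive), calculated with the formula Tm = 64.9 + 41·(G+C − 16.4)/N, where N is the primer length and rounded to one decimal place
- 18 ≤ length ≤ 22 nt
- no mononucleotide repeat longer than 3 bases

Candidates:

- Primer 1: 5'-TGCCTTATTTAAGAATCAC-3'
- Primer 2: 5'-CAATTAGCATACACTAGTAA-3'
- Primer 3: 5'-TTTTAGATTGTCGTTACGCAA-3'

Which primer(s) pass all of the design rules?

Primer 1 (19 nt, A=6 T=7 G=2 C=4): Tm = 64.9 + 41·(6 − 16.4)/19 = 42.5°C ✓; length 19 ✓; longest run = 3 ✓ — passes.
Primer 2 (20 nt, A=9 T=5 G=2 C=4): Tm = 64.9 + 41·(6 − 16.4)/20 = 43.6°C ✓; length 20 ✓; longest run = 2 ✓ — passes.
Primer 3 (21 nt, A=5 T=9 G=4 C=3): Tm = 64.9 + 41·(7 − 16.4)/21 = 46.5°C ✓; length 21 ✓; longest run = 4, exceeds 3 ✗ — fails.

Primer 1 and Primer 2.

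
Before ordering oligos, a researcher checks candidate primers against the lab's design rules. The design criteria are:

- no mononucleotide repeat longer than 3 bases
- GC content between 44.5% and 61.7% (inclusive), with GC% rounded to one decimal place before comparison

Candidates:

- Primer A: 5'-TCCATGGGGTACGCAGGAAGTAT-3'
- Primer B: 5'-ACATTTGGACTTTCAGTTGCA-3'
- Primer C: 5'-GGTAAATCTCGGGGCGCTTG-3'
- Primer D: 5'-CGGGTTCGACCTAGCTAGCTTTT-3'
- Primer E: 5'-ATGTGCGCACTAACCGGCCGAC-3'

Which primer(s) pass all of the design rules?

None of the candidates satisfy all criteria.

Primer A (23 nt, A=6 T=5 G=8 C=4): longest run = 4, exceeds 3 ✗; GC 12/23 = 52.2% ✓ — fails.
Primer B (21 nt, A=5 T=8 G=4 C=4): longest run = 3 ✓; GC 8/21 = 38.1%, outside 44.5–61.7% ✗ — fails.
Primer C (20 nt, A=3 T=5 G=8 C=4): longest run = 4, exceeds 3 ✗; GC 12/20 = 60.0% ✓ — fails.
Primer D (23 nt, A=3 T=8 G=6 C=6): longest run = 4, exceeds 3 ✗; GC 12/23 = 52.2% ✓ — fails.
Primer E (22 nt, A=5 T=3 G=6 C=8): longest run = 2 ✓; GC 14/22 = 63.6%, outside 44.5–61.7% ✗ — fails.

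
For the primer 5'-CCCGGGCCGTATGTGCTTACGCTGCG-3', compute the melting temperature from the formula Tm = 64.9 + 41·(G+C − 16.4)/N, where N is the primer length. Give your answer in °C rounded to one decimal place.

Base counts: A=2, T=6, G=9, C=9; G+C = 18, N = 26.
Tm = 64.9 + 41·(18 − 16.4)/26 = 64.9 + 65.60/26 = 67.4°C.

67.4°C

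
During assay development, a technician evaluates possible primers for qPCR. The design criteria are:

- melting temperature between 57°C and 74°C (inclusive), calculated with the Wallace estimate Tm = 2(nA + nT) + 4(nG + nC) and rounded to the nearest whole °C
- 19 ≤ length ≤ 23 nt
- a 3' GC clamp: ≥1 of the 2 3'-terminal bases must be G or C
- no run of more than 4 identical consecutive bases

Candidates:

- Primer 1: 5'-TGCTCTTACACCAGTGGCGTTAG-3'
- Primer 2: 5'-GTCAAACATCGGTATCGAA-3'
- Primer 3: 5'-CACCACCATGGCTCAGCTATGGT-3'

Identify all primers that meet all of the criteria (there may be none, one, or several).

Primer 1 (23 nt, A=4 T=7 G=6 C=6): Tm = 2·11 + 4·12 = 70°C ✓; length 23 ✓; 3' end AG has 1 G/C ✓; longest run = 2 ✓ — passes.
Primer 2 (19 nt, A=7 T=4 G=4 C=4): Tm = 2·11 + 4·8 = 54°C, outside 57–74°C ✗; length 19 ✓; 3' end AA has 0 G/C, need ≥1 ✗; longest run = 3 ✓ — fails.
Primer 3 (23 nt, A=5 T=5 G=5 C=8): Tm = 2·10 + 4·13 = 72°C ✓; length 23 ✓; 3' end GT has 1 G/C ✓; longest run = 2 ✓ — passes.

Primer 1 and Primer 3.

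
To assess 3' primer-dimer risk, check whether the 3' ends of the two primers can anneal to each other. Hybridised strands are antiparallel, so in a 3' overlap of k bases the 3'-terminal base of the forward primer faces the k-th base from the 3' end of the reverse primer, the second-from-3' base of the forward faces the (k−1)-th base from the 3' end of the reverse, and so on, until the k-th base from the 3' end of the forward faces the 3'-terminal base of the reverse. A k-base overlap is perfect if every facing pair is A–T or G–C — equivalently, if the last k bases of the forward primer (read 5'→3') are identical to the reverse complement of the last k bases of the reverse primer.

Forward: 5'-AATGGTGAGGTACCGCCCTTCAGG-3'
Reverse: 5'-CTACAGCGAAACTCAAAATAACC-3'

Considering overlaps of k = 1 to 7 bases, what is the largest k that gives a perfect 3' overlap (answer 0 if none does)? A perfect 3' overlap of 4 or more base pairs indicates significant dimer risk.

Last 7 bases (5'→3') — forward …CTTCAGG, reverse …AATAACC.
Reverse complement of the reverse primer's last 7 bases: GGTTATT; its first k bases are the reverse complement of the reverse primer's last k bases, so a perfect k-base overlap needs the forward primer's last k bases to equal them.
Comparing (forward last k vs required): k=1: G vs G ✓; k=2: GG vs GG ✓; k=3: AGG vs GGT ✗; k=4: CAGG vs GGTT ✗; k=5: TCAGG vs GGTTA ✗; k=6: TTCAGG vs GGTTAT ✗; k=7: CTTCAGG vs GGTTATT ✗.
Perfect overlaps at k = 1, 2; the largest is 2.

Longest perfect overlap: 2 complementary base pairs; below the dimer-risk threshold (threshold 4).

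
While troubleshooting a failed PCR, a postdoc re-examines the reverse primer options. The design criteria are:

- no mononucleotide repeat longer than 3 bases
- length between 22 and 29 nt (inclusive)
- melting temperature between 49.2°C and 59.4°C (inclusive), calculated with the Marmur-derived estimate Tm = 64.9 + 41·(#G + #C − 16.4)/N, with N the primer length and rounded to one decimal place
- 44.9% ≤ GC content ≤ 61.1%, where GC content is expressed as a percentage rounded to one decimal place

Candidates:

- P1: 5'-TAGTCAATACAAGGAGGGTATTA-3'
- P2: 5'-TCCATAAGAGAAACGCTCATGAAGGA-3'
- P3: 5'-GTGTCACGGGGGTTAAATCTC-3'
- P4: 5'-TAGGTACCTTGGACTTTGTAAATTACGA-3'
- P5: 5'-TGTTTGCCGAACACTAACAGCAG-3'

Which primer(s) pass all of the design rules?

P1 (23 nt, A=9 T=6 G=6 C=2): longest run = 3 ✓; length 23 ✓; Tm = 64.9 + 41·(8 − 16.4)/23 = 49.9°C ✓; GC 8/23 = 34.8%, outside 44.9–61.1% ✗ — fails.
P2 (26 nt, A=11 T=4 G=6 C=5): longest run = 3 ✓; length 26 ✓; Tm = 64.9 + 41·(11 − 16.4)/26 = 56.4°C ✓; GC 11/26 = 42.3%, outside 44.9–61.1% ✗ — fails.
P3 (21 nt, A=4 T=6 G=7 C=4): longest run = 5, exceeds 3 ✗; length 21, outside 22–29 ✗; Tm = 64.9 + 41·(11 − 16.4)/21 = 54.4°C ✓; GC 11/21 = 52.4% ✓ — fails.
P4 (28 nt, A=8 T=10 G=6 C=4): longest run = 3 ✓; length 28 ✓; Tm = 64.9 + 41·(10 − 16.4)/28 = 55.5°C ✓; GC 10/28 = 35.7%, outside 44.9–61.1% ✗ — fails.
P5 (23 nt, A=7 T=5 G=5 C=6): longest run = 3 ✓; length 23 ✓; Tm = 64.9 + 41·(11 − 16.4)/23 = 55.3°C ✓; GC 11/23 = 47.8% ✓ — passes.

P5 only.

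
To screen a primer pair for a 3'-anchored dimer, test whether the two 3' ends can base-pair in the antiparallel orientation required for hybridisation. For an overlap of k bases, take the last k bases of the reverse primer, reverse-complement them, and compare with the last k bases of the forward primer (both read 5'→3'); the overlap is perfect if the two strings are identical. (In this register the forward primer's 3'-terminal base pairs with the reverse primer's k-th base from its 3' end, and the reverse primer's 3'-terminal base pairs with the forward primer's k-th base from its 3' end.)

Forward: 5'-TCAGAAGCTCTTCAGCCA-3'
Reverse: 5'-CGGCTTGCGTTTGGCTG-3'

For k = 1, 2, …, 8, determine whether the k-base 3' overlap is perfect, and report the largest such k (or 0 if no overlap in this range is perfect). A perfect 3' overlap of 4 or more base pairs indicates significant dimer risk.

Last 8 bases (5'→3') — forward …TTCAGCCA, reverse …TTTGGCTG.
Reverse complement of the reverse primer's last 8 bases: CAGCCAAA; its first k bases are the reverse complement of the reverse primer's last k bases, so a perfect k-base overlap needs the forward primer's last k bases to equal them.
Comparing (forward last k vs required): k=1: A vs C ✗; k=2: CA vs CA ✓; k=3: CCA vs CAG ✗; k=4: GCCA vs CAGC ✗; k=5: AGCCA vs CAGCC ✗; k=6: CAGCCA vs CAGCCA ✓; k=7: TCAGCCA vs CAGCCAA ✗; k=8: TTCAGCCA vs CAGCCAAA ✗.
Perfect overlaps at k = 2, 6; the largest is 6.

Longest perfect overlap: 6 complementary base pairs; significant dimer risk (threshold 4).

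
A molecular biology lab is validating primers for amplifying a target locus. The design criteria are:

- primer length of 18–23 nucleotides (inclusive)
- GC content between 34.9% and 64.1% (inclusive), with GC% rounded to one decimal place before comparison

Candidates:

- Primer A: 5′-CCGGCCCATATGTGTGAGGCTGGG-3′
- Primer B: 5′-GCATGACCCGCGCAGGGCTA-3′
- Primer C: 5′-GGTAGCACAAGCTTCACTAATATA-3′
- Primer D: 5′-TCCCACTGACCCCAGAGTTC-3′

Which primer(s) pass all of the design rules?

Primer A (24 nt, A=3 T=5 G=10 C=6): length 24, outside 18–23 ✗; GC 16/24 = 66.7%, outside 34.9–64.1% ✗ — fails.
Primer B (20 nt, A=4 T=2 G=7 C=7): length 20 ✓; GC 14/20 = 70.0%, outside 34.9–64.1% ✗ — fails.
Primer C (24 nt, A=9 T=6 G=4 C=5): length 24, outside 18–23 ✗; GC 9/24 = 37.5% ✓ — fails.
Primer D (20 nt, A=4 T=4 G=3 C=9): length 20 ✓; GC 12/20 = 60.0% ✓ — passes.

Primer D only.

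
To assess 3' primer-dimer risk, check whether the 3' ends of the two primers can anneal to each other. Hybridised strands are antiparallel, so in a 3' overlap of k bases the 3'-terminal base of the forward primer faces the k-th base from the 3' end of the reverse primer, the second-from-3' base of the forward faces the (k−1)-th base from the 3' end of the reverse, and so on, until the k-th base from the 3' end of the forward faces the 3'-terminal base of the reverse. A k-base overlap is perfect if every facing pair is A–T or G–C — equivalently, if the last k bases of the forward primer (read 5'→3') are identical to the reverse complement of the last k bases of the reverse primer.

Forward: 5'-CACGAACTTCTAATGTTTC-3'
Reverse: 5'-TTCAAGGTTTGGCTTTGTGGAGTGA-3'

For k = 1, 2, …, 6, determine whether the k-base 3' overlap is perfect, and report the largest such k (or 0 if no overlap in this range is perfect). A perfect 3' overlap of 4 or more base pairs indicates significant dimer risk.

Last 6 bases (5'→3') — forward …TGTTTC, reverse …GAGTGA.
Reverse complement of the reverse primer's last 6 bases: TCACTC; its first k bases are the reverse complement of the reverse primer's last k bases, so a perfect k-base overlap needs the forward primer's last k bases to equal them.
Comparing (forward last k vs required): k=1: C vs T ✗; k=2: TC vs TC ✓; k=3: TTC vs TCA ✗; k=4: TTTC vs TCAC ✗; k=5: GTTTC vs TCACT ✗; k=6: TGTTTC vs TCACTC ✗.
Only k = 2 is perfect, so the longest perfect 3' overlap is 2.

Longest perfect overlap: 2 complementary base pairs; below the dimer-risk threshold (threshold 4).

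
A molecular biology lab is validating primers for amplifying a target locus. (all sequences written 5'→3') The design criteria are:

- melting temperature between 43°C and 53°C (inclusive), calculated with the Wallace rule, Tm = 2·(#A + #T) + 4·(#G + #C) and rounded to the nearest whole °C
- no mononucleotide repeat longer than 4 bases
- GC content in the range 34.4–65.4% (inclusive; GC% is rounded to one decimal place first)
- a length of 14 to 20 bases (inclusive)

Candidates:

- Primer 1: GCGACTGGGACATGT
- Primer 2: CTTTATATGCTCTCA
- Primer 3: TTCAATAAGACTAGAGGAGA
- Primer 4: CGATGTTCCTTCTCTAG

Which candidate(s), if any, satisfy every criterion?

Primer 1 (15 nt, A=3 T=3 G=6 C=3): Tm = 2·6 + 4·9 = 48°C ✓; longest run = 3 ✓; GC 9/15 = 60.0% ✓; length 15 ✓ — passes.
Primer 2 (15 nt, A=3 T=7 G=1 C=4): Tm = 2·10 + 4·5 = 40°C, outside 43–53°C ✗; longest run = 3 ✓; GC 5/15 = 33.3%, outside 34.4–65.4% ✗; length 15 ✓ — fails.
Primer 3 (20 nt, A=9 T=4 G=5 C=2): Tm = 2·13 + 4·7 = 54°C, outside 43–53°C ✗; longest run = 2 ✓; GC 7/20 = 35.0% ✓; length 20 ✓ — fails.
Primer 4 (17 nt, A=2 T=7 G=3 C=5): Tm = 2·9 + 4·8 = 50°C ✓; longest run = 2 ✓; GC 8/17 = 47.1% ✓; length 17 ✓ — passes.

Primer 1 and Primer 4.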